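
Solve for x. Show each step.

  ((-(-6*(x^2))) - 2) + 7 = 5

Step 1. [((-(-6*(x^2))) - 2) + 7 = 5] subtract 7: x sits inside (… + 7) ⇒ sub: (-(-6*(x^2))) - 2 = -2.
Step 2. [(-(-6*(x^2))) - 2 = -2] 2 comes off first (add 2) ⇒ sub: -(-6*(x^2)) = 0.
Step 3. [-(-6*(x^2)) = 0] LHS negated; negate both sides. So neg: -6*(x^2) = 0.
Step 4. [-6*(x^2) = 0] leading coefficient -6: divide by -6 ⇒ div: x^2 = 0.
Step 5. [x^2 = 0] LHS squared, RHS 0 ≥ 0: apply √ (±), so sqrt: x = 0.

Answer: x ∈ {0}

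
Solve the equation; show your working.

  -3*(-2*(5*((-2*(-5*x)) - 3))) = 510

Step 1. [-3*(-2*(5*((-2*(-5*x)) - 3))) = 510] divide by the outer -3 ⇒ div: -2*(5*((-2*(-5*x)) - 3)) = -170.
Step 2. [-2*(5*((-2*(-5*x)) - 3)) = -170] leading coefficient -2: divide by -2. So div: 5*((-2*(-5*x)) - 3) = 85.
Step 3. [5*((-2*(-5*x)) - 3) = 85] 5 out front; divide by 5 ⇒ div: (-2*(-5*x)) - 3 = 17.
Step 4. [(-2*(-5*x)) - 3 = 17] 3 comes off first (add 3). So sub: -2*(-5*x) = 20.
Step 5. [-2*(-5*x) = 20] -2·(inner) — divide through by -2, so div: -5*x = -10.
Step 6. [-5*x = -10] -5 out front; divide by -5. So div: x = 2.

Answer: x ∈ {2}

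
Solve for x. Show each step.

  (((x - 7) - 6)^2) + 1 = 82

Step 1. [(((x - 7) - 6)^2) + 1 = 82] peel the +1: subtract 1 from each side ⇒ sub: ((x - 7) - 6)^2 = 81.
Step 2. [((x - 7) - 6)^2 = 81] √ both sides: 81 ≥ 0 gives two branches. So sqrt: (x - 7) - 6 = 9 or -9.
Step 3. [(x - 7) - 6 = 9 or -9] add 6: x sits inside (… - 6) ⇒ sub: x - 7 = 15 or -3.
Step 4. [x - 7 = 15 or -3] 7 comes off first (add 7), so sub: x = 22 or 4.

Answer: x ∈ {4, 22}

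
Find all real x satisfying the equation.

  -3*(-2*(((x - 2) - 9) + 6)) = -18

Step 1. [-3*(-2*(((x - 2) - 9) + 6)) = -18] divide by the outer -3 ⇒ div: -2*(((x - 2) - 9) + 6) = 6.
Step 2. [-2*(((x - 2) - 9) + 6) = 6] -2·(inner) — divide through by -2. So div: ((x - 2) - 9) + 6 = -3.
Step 3. [((x - 2) - 9) + 6 = -3] the outer +6 inverts by subtracting 6, so sub: (x - 2) - 9 = -9.
Step 4. [(x - 2) - 9 = -9] 9 comes off first (add 9), so sub: x - 2 = 0.
Step 5. [x - 2 = 0] 2 comes off first (add 2) ⇒ sub: x = 2.

Answer: x ∈ {2}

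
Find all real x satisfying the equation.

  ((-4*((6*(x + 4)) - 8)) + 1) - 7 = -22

Step 1. [((-4*((6*(x + 4)) - 8)) + 1) - 7 = -22] 7 comes off first (add 7), so sub: (-4*((6*(x + 4)) - 8)) + 1 = -15.
Step 2. [(-4*((6*(x + 4)) - 8)) + 1 = -15] subtract 1: x sits inside (… + 1) ⇒ sub: -4*((6*(x + 4)) - 8) = -16.
Step 3. [-4*((6*(x + 4)) - 8) = -16] LHS = -4·(…); ÷-4 both sides ⇒ div: (6*(x + 4)) - 8 = 4.
Step 4. [(6*(x + 4)) - 8 = 4] peel the -8: add 8 from each side ⇒ sub: 6*(x + 4) = 12.
Step 5. [6*(x + 4) = 12] 6·(inner) — divide through by 6, so div: x + 4 = 2.
Step 6. [x + 4 = 2] 4 comes off first (subtract 4) ⇒ sub: x = -2.

Answer: x ∈ {-2}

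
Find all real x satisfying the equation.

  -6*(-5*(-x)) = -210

Step 1. [-6*(-5*(-x)) = -210] -6·(inner) — divide through by -6, so div: -5*(-x) = 35.
Step 2. [-5*(-x) = 35] divide by the outer -5, so div: -x = -7.
Step 3. [-x = -7] flip signs both sides, so neg: x = 7.

Answer: x ∈ {7}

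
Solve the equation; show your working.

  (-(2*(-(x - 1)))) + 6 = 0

Step 1. [(-(2*(-(x - 1)))) + 6 = 0] the outer +6 inverts by subtracting 6. So sub: -(2*(-(x - 1))) = -6.
Step 2. [-(2*(-(x - 1))) = -6] leading − — multiply by −1, so neg: 2*(-(x - 1)) = 6.
Step 3. [2*(-(x - 1)) = 6] 2 out front; divide by 2, so div: -(x - 1) = 3.
Step 4. [-(x - 1) = 3] leading − — multiply by −1. So neg: x - 1 = -3.
Step 5. [x - 1 = -3] -1 is outermost — add 1 both sides, so sub: x = -2.

Answer: x ∈ {-2}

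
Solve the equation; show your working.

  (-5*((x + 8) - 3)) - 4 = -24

Step 1. [(-5*((x + 8) - 3)) - 4 = -24] 4 comes off first (add 4), so sub: -5*((x + 8) - 3) = -20.
Step 2. [-5*((x + 8) - 3) = -20] LHS = -5·(…); ÷-5 both sides, so div: (x + 8) - 3 = 4.
Step 3. [(x + 8) - 3 = 4] peel the -3: add 3 from each side ⇒ sub: x + 8 = 7.
Step 4. [x + 8 = 7] subtract 8: x sits inside (… + 8). So sub: x = -1.

Answer: x ∈ {-1}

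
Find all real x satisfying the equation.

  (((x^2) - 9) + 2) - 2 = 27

Step 1. [(((x^2) - 9) + 2) - 2 = 27] peel the -2: add 2 from each side ⇒ sub: ((x^2) - 9) + 2 = 29.
Step 2. [((x^2) - 9) + 2 = 29] +2 is outermost — subtract 2 both sides, so sub: (x^2) - 9 = 27.
Step 3. [(x^2) - 9 = 27] add 9: x sits inside (… - 9) ⇒ sub: x^2 = 36.
Step 4. [x^2 = 36] 36 ≥ 0, LHS is (·)² — take ±√, so sqrt: x = 6 or -6.

Answer: x ∈ {-6, 6}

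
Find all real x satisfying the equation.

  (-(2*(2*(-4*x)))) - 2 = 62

Step 1. [(-(2*(2*(-4*x)))) - 2 = 62] -2 is outermost — add 2 both sides, so sub: -(2*(2*(-4*x))) = 64.
Step 2. [-(2*(2*(-4*x))) = 64] flip signs both sides, so neg: 2*(2*(-4*x)) = -64.
Step 3. [2*(2*(-4*x)) = -64] 2·(inner) — divide through by 2 ⇒ div: 2*(-4*x) = -32.
Step 4. [2*(-4*x) = -32] divide by the outer 2. So div: -4*x = -16.
Step 5. [-4*x = -16] -4·(inner) — divide through by -4 ⇒ div: x = 4.

Answer: x ∈ {4}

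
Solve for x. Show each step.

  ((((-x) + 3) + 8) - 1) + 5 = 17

Step 1. [((((-x) + 3) + 8) - 1) + 5 = 17] +5 is outermost — subtract 5 both sides. So sub: (((-x) + 3) + 8) - 1 = 12.
Step 2. [(((-x) + 3) + 8) - 1 = 12] peel the -1: add 1 from each side. So sub: ((-x) + 3) + 8 = 13.
Step 3. [((-x) + 3) + 8 = 13] +8 is outermost — subtract 8 both sides. So sub: (-x) + 3 = 5.
Step 4. [(-x) + 3 = 5] peel the +3: subtract 3 from each side ⇒ sub: -x = 2.
Step 5. [-x = 2] LHS negated; negate both sides ⇒ neg: x = -2.

Answer: x ∈ {-2}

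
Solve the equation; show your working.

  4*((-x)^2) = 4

Step 1. [4*((-x)^2) = 4] leading coefficient 4: divide by 4, so div: (-x)^2 = 1.
Step 2. [(-x)^2 = 1] LHS squared, RHS 1 ≥ 0: apply √ (±). So sqrt: -x = 1 or -1.
Step 3. [-x = 1 or -1] flip signs both sides. So neg: x = -1 or 1.

Answer: x ∈ {-1, 1}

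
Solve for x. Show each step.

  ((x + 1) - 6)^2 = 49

Step 1. [((x + 1) - 6)^2 = 49] LHS squared, RHS 49 ≥ 0: apply √ (±). So sqrt: (x + 1) - 6 = 7 or -7.
Step 2. [(x + 1) - 6 = 7 or -7] -6 is outermost — add 6 both sides ⇒ sub: x + 1 = 13 or -1.
Step 3. [x + 1 = 13 or -1] 1 comes off first (subtract 1) ⇒ sub: x = 12 or -2.

Answer: x ∈ {-2, 12}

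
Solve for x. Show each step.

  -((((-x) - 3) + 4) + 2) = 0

Step 1. [-((((-x) - 3) + 4) + 2) = 0] leading − — multiply by −1, so neg: (((-x) - 3) + 4) + 2 = 0.
Step 2. [(((-x) - 3) + 4) + 2 = 0] peel the +2: subtract 2 from each side. So sub: ((-x) - 3) + 4 = -2.
Step 3. [((-x) - 3) + 4 = -2] 4 comes off first (subtract 4). So sub: (-x) - 3 = -6.
Step 4. [(-x) - 3 = -6] add 3: x sits inside (… - 3) ⇒ sub: -x = -3.
Step 5. [-x = -3] leading − — multiply by −1. So neg: x = 3.

Answer: x ∈ {3}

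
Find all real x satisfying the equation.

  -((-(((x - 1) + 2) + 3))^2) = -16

Step 1. [-((-(((x - 1) + 2) + 3))^2) = -16] flip signs both sides ⇒ neg: (-(((x - 1) + 2) + 3))^2 = 16.
Step 2. [(-(((x - 1) + 2) + 3))^2 = 16] √ both sides: 16 ≥ 0 gives two branches. So sqrt: -(((x - 1) + 2) + 3) = 4 or -4.
Step 3. [-(((x - 1) + 2) + 3) = 4 or -4] leading − — multiply by −1 ⇒ neg: ((x - 1) + 2) + 3 = -4 or 4.
Step 4. [((x - 1) + 2) + 3 = -4 or 4] 3 comes off first (subtract 3) ⇒ sub: (x - 1) + 2 = -7 or 1.
Step 5. [(x - 1) + 2 = -7 or 1] subtract 2: x sits inside (… + 2), so sub: x - 1 = -9 or -1.
Step 6. [x - 1 = -9 or -1] 1 comes off first (add 1) ⇒ sub: x = -8 or 0.

Answer: x ∈ {-8, 0}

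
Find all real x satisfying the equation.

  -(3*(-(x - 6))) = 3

Step 1. [-(3*(-(x - 6))) = 3] flip signs both sides ⇒ neg: 3*(-(x - 6)) = -3.
Step 2. [3*(-(x - 6)) = -3] LHS = 3·(…); ÷3 both sides, so div: -(x - 6) = -1.
Step 3. [-(x - 6) = -1] LHS negated; negate both sides ⇒ neg: x - 6 = 1.
Step 4. [x - 6 = 1] add 6: x sits inside (… - 6), so sub: x = 7.

Answer: x ∈ {7}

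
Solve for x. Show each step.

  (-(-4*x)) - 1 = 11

Step 1. [(-(-4*x)) - 1 = 11] -1 is outermost — add 1 both sides ⇒ sub: -(-4*x) = 12.
Step 2. [-(-4*x) = 12] leading − — multiply by −1 ⇒ neg: -4*x = -12.
Step 3. [-4*x = -12] leading coefficient -4: divide by -4. So div: x = 3.

Answer: x ∈ {3}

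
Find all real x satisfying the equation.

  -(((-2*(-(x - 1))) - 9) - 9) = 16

Step 1. [-(((-2*(-(x - 1))) - 9) - 9) = 16] LHS negated; negate both sides, so neg: ((-2*(-(x - 1))) - 9) - 9 = -16.
Step 2. [((-2*(-(x - 1))) - 9) - 9 = -16] peel the -9: add 9 from each side ⇒ sub: (-2*(-(x - 1))) - 9 = -7.
Step 3. [(-2*(-(x - 1))) - 9 = -7] the outer -9 inverts by adding 9, so sub: -2*(-(x - 1)) = 2.
Step 4. [-2*(-(x - 1)) = 2] leading coefficient -2: divide by -2 ⇒ div: -(x - 1) = -1.
Step 5. [-(x - 1) = -1] flip signs both sides. So neg: x - 1 = 1.
Step 6. [x - 1 = 1] 1 comes off first (add 1). So sub: x = 2.

Answer: x ∈ {2}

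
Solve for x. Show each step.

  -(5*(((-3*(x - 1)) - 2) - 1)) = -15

Step 1. [-(5*(((-3*(x - 1)) - 2) - 1)) = -15] LHS negated; negate both sides. So neg: 5*(((-3*(x - 1)) - 2) - 1) = 15.
Step 2. [5*(((-3*(x - 1)) - 2) - 1) = 15] 5 out front; divide by 5, so div: ((-3*(x - 1)) - 2) - 1 = 3.
Step 3. [((-3*(x - 1)) - 2) - 1 = 3] add 1: x sits inside (… - 1). So sub: (-3*(x - 1)) - 2 = 4.
Step 4. [(-3*(x - 1)) - 2 = 4] the outer -2 inverts by adding 2 ⇒ sub: -3*(x - 1) = 6.
Step 5. [-3*(x - 1) = 6] leading coefficient -3: divide by -3 ⇒ div: x - 1 = -2.
Step 6. [x - 1 = -2] peel the -1: add 1 from each side ⇒ sub: x = -1.

Answer: x ∈ {-1}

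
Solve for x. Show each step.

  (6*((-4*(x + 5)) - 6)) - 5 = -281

Step 1. [(6*((-4*(x + 5)) - 6)) - 5 = -281] add 5: x sits inside (… - 5). So sub: 6*((-4*(x + 5)) - 6) = -276.
Step 2. [6*((-4*(x + 5)) - 6) = -276] leading coefficient 6: divide by 6 ⇒ div: (-4*(x + 5)) - 6 = -46.
Step 3. [(-4*(x + 5)) - 6 = -46] 6 comes off first (add 6). So sub: -4*(x + 5) = -40.
Step 4. [-4*(x + 5) = -40] LHS = -4·(…); ÷-4 both sides. So div: x + 5 = 10.
Step 5. [x + 5 = 10] the outer +5 inverts by subtracting 5. So sub: x = 5.

Answer: x ∈ {5}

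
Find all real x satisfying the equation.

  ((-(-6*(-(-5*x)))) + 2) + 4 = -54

Step 1. [((-(-6*(-(-5*x)))) + 2) + 4 = -54] peel the +4: subtract 4 from each side, so sub: (-(-6*(-(-5*x)))) + 2 = -58.
Step 2. [(-(-6*(-(-5*x)))) + 2 = -58] subtract 2: x sits inside (… + 2). So sub: -(-6*(-(-5*x))) = -60.
Step 3. [-(-6*(-(-5*x))) = -60] LHS negated; negate both sides. So neg: -6*(-(-5*x)) = 60.
Step 4. [-6*(-(-5*x)) = 60] leading coefficient -6: divide by -6, so div: -(-5*x) = -10.
Step 5. [-(-5*x) = -10] flip signs both sides. So neg: -5*x = 10.
Step 6. [-5*x = 10] -5 out front; divide by -5. So div: x = -2.

Answer: x ∈ {-2}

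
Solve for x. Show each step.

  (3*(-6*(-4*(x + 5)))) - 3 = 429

Step 1. [(3*(-6*(-4*(x + 5)))) - 3 = 429] -3 is outermost — add 3 both sides ⇒ sub: 3*(-6*(-4*(x + 5))) = 432.
Step 2. [3*(-6*(-4*(x + 5))) = 432] leading coefficient 3: divide by 3, so div: -6*(-4*(x + 5)) = 144.
Step 3. [-6*(-4*(x + 5)) = 144] -6·(inner) — divide through by -6 ⇒ div: -4*(x + 5) = -24.
Step 4. [-4*(x + 5) = -24] -4 out front; divide by -4 ⇒ div: x + 5 = 6.
Step 5. [x + 5 = 6] the outer +5 inverts by subtracting 5 ⇒ sub: x = 1.

Answer: x ∈ {1}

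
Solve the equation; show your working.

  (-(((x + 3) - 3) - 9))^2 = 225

Step 1. [(-(((x + 3) - 3) - 9))^2 = 225] √ both sides: 225 ≥ 0 gives two branches. So sqrt: -(((x + 3) - 3) - 9) = 15 or -15.
Step 2. [-(((x + 3) - 3) - 9) = 15 or -15] LHS negated; negate both sides ⇒ neg: ((x + 3) - 3) - 9 = -15 or 15.
Step 3. [((x + 3) - 3) - 9 = -15 or 15] peel the -9: add 9 from each side, so sub: (x + 3) - 3 = -6 or 24.
Step 4. [(x + 3) - 3 = -6 or 24] add 3: x sits inside (… - 3), so sub: x + 3 = -3 or 27.
Step 5. [x + 3 = -3 or 27] +3 is outermost — subtract 3 both sides. So sub: x = -6 or 24.

Answer: x ∈ {-6, 24}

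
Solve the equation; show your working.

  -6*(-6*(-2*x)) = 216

Step 1. [-6*(-6*(-2*x)) = 216] LHS = -6·(…); ÷-6 both sides ⇒ div: -6*(-2*x) = -36.
Step 2. [-6*(-2*x) = -36] -6 out front; divide by -6 ⇒ div: -2*x = 6.
Step 3. [-2*x = 6] -2·(inner) — divide through by -2. So div: x = -3.

Answer: x ∈ {-3}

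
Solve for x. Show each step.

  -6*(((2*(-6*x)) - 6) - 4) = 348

Step 1. [-6*(((2*(-6*x)) - 6) - 4) = 348] LHS = -6·(…); ÷-6 both sides. So div: ((2*(-6*x)) - 6) - 4 = -58.
Step 2. [((2*(-6*x)) - 6) - 4 = -58] 4 comes off first (add 4) ⇒ sub: (2*(-6*x)) - 6 = -54.
Step 3. [(2*(-6*x)) - 6 = -54] the outer -6 inverts by adding 6 ⇒ sub: 2*(-6*x) = -48.
Step 4. [2*(-6*x) = -48] leading coefficient 2: divide by 2, so div: -6*x = -24.
Step 5. [-6*x = -24] -6 out front; divide by -6 ⇒ div: x = 4.

Answer: x ∈ {4}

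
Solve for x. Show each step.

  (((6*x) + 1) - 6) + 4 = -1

Step 1. [(((6*x) + 1) - 6) + 4 = -1] 4 comes off first (subtract 4), so sub: ((6*x) + 1) - 6 = -5.
Step 2. [((6*x) + 1) - 6 = -5] add 6: x sits inside (… - 6) ⇒ sub: (6*x) + 1 = 1.
Step 3. [(6*x) + 1 = 1] the outer +1 inverts by subtracting 1, so sub: 6*x = 0.
Step 4. [6*x = 0] divide by the outer 6, so div: x = 0.

Answer: x ∈ {0}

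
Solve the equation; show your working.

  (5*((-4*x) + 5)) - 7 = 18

Step 1. [(5*((-4*x) + 5)) - 7 = 18] 7 comes off first (add 7). So sub: 5*((-4*x) + 5) = 25.
Step 2. [5*((-4*x) + 5) = 25] 5 out front; divide by 5, so div: (-4*x) + 5 = 5.
Step 3. [(-4*x) + 5 = 5] 5 comes off first (subtract 5) ⇒ sub: -4*x = 0.
Step 4. [-4*x = 0] -4 out front; divide by -4. So div: x = 0.

Answer: x ∈ {0}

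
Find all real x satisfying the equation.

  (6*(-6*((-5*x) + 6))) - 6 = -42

Step 1. [(6*(-6*((-5*x) + 6))) - 6 = -42] -6 is outermost — add 6 both sides, so sub: 6*(-6*((-5*x) + 6)) = -36.
Step 2. [6*(-6*((-5*x) + 6)) = -36] leading coefficient 6: divide by 6, so div: -6*((-5*x) + 6) = -6.
Step 3. [-6*((-5*x) + 6) = -6] LHS = -6·(…); ÷-6 both sides ⇒ div: (-5*x) + 6 = 1.
Step 4. [(-5*x) + 6 = 1] peel the +6: subtract 6 from each side, so sub: -5*x = -5.
Step 5. [-5*x = -5] -5·(inner) — divide through by -5, so div: x = 1.

Answer: x ∈ {1}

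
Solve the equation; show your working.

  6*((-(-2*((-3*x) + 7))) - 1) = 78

Step 1. [6*((-(-2*((-3*x) + 7))) - 1) = 78] 6 out front; divide by 6 ⇒ div: (-(-2*((-3*x) + 7))) - 1 = 13.
Step 2. [(-(-2*((-3*x) + 7))) - 1 = 13] 1 comes off first (add 1). So sub: -(-2*((-3*x) + 7)) = 14.
Step 3. [-(-2*((-3*x) + 7)) = 14] flip signs both sides ⇒ neg: -2*((-3*x) + 7) = -14.
Step 4. [-2*((-3*x) + 7) = -14] -2 out front; divide by -2 ⇒ div: (-3*x) + 7 = 7.
Step 5. [(-3*x) + 7 = 7] the outer +7 inverts by subtracting 7. So sub: -3*x = 0.
Step 6. [-3*x = 0] divide by the outer -3 ⇒ div: x = 0.

Answer: x ∈ {0}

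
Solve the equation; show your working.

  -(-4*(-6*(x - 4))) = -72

Step 1. [-(-4*(-6*(x - 4))) = -72] flip signs both sides, so neg: -4*(-6*(x - 4)) = 72.
Step 2. [-4*(-6*(x - 4)) = 72] -4 out front; divide by -4, so div: -6*(x - 4) = -18.
Step 3. [-6*(x - 4) = -18] leading coefficient -6: divide by -6, so div: x - 4 = 3.
Step 4. [x - 4 = 3] add 4: x sits inside (… - 4) ⇒ sub: x = 7.

Answer: x ∈ {7}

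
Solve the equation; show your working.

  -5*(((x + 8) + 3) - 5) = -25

Step 1. [-5*(((x + 8) + 3) - 5) = -25] LHS = -5·(…); ÷-5 both sides ⇒ div: ((x + 8) + 3) - 5 = 5.
Step 2. [((x + 8) + 3) - 5 = 5] peel the -5: add 5 from each side ⇒ sub: (x + 8) + 3 = 10.
Step 3. [(x + 8) + 3 = 10] +3 is outermost — subtract 3 both sides ⇒ sub: x + 8 = 7.
Step 4. [x + 8 = 7] subtract 8: x sits inside (… + 8). So sub: x = -1.

Answer: x ∈ {-1}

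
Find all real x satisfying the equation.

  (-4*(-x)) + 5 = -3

Step 1. [(-4*(-x)) + 5 = -3] subtract 5: x sits inside (… + 5) ⇒ sub: -4*(-x) = -8.
Step 2. [-4*(-x) = -8] -4·(inner) — divide through by -4 ⇒ div: -x = 2.
Step 3. [-x = 2] LHS negated; negate both sides. So neg: x = -2.

Answer: x ∈ {-2}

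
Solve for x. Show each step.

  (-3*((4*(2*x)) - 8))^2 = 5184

Step 1. [(-3*((4*(2*x)) - 8))^2 = 5184] 5184 ≥ 0, LHS is (·)² — take ±√ ⇒ sqrt: -3*((4*(2*x)) - 8) = 72 or -72.
Step 2. [-3*((4*(2*x)) - 8) = 72 or -72] LHS = -3·(…); ÷-3 both sides, so div: (4*(2*x)) - 8 = -24 or 24.
Step 3. [(4*(2*x)) - 8 = -24 or 24] add 8: x sits inside (… - 8) ⇒ sub: 4*(2*x) = -16 or 32.
Step 4. [4*(2*x) = -16 or 32] LHS = 4·(…); ÷4 both sides ⇒ div: 2*x = -4 or 8.
Step 5. [2*x = -4 or 8] LHS = 2·(…); ÷2 both sides, so div: x = -2 or 4.

Answer: x ∈ {-2, 4}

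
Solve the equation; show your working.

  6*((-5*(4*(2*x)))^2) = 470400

Step 1. [6*((-5*(4*(2*x)))^2) = 470400] divide by the outer 6, so div: (-5*(4*(2*x)))^2 = 78400.
Step 2. [(-5*(4*(2*x)))^2 = 78400] √ both sides: 78400 ≥ 0 gives two branches. So sqrt: -5*(4*(2*x)) = 280 or -280.
Step 3. [-5*(4*(2*x)) = 280 or -280] divide by the outer -5, so div: 4*(2*x) = -56 or 56.
Step 4. [4*(2*x) = -56 or 56] 4·(inner) — divide through by 4. So div: 2*x = -14 or 14.
Step 5. [2*x = -14 or 14] 2 out front; divide by 2, so div: x = -7 or 7.

Answer: x ∈ {-7, 7}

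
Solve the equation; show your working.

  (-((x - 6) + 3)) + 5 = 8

Step 1. [(-((x - 6) + 3)) + 5 = 8] 5 comes off first (subtract 5) ⇒ sub: -((x - 6) + 3) = 3.
Step 2. [-((x - 6) + 3) = 3] leading − — multiply by −1 ⇒ neg: (x - 6) + 3 = -3.
Step 3. [(x - 6) + 3 = -3] +3 is outermost — subtract 3 both sides ⇒ sub: x - 6 = -6.
Step 4. [x - 6 = -6] peel the -6: add 6 from each side ⇒ sub: x = 0.

Answer: x ∈ {0}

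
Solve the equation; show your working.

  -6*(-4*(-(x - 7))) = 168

Step 1. [-6*(-4*(-(x - 7))) = 168] leading coefficient -6: divide by -6. So div: -4*(-(x - 7)) = -28.
Step 2. [-4*(-(x - 7)) = -28] -4 out front; divide by -4 ⇒ div: -(x - 7) = 7.
Step 3. [-(x - 7) = 7] flip signs both sides. So neg: x - 7 = -7.
Step 4. [x - 7 = -7] add 7: x sits inside (… - 7). So sub: x = 0.

Answer: x ∈ {0}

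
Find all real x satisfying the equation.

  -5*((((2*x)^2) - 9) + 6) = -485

Step 1. [-5*((((2*x)^2) - 9) + 6) = -485] leading coefficient -5: divide by -5 ⇒ div: (((2*x)^2) - 9) + 6 = 97.
Step 2. [(((2*x)^2) - 9) + 6 = 97] 6 comes off first (subtract 6), so sub: ((2*x)^2) - 9 = 91.
Step 3. [((2*x)^2) - 9 = 91] -9 is outermost — add 9 both sides. So sub: (2*x)^2 = 100.
Step 4. [(2*x)^2 = 100] 100 ≥ 0, LHS is (·)² — take ±√ ⇒ sqrt: 2*x = 10 or -10.
Step 5. [2*x = 10 or -10] LHS = 2·(…); ÷2 both sides ⇒ div: x = 5 or -5.

Answer: x ∈ {-5, 5}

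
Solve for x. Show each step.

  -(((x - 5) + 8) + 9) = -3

Step 1. [-(((x - 5) + 8) + 9) = -3] leading − — multiply by −1, so neg: ((x - 5) + 8) + 9 = 3.
Step 2. [((x - 5) + 8) + 9 = 3] 9 comes off first (subtract 9). So sub: (x - 5) + 8 = -6.
Step 3. [(x - 5) + 8 = -6] subtract 8: x sits inside (… + 8). So sub: x - 5 = -14.
Step 4. [x - 5 = -14] the outer -5 inverts by adding 5. So sub: x = -9.

Answer: x ∈ {-9}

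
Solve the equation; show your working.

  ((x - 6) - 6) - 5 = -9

Step 1. [((x - 6) - 6) - 5 = -9] peel the -5: add 5 from each side. So sub: (x - 6) - 6 = -4.
Step 2. [(x - 6) - 6 = -4] 6 comes off first (add 6), so sub: x - 6 = 2.
Step 3. [x - 6 = 2] -6 is outermost — add 6 both sides, so sub: x = 8.

Answer: x ∈ {8}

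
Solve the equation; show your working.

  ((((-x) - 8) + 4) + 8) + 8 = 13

Step 1. [((((-x) - 8) + 4) + 8) + 8 = 13] +8 is outermost — subtract 8 both sides, so sub: (((-x) - 8) + 4) + 8 = 5.
Step 2. [(((-x) - 8) + 4) + 8 = 5] +8 is outermost — subtract 8 both sides ⇒ sub: ((-x) - 8) + 4 = -3.
Step 3. [((-x) - 8) + 4 = -3] peel the +4: subtract 4 from each side. So sub: (-x) - 8 = -7.
Step 4. [(-x) - 8 = -7] the outer -8 inverts by adding 8 ⇒ sub: -x = 1.
Step 5. [-x = 1] flip signs both sides. So neg: x = -1.

Answer: x ∈ {-1}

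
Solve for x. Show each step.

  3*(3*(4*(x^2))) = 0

Step 1. [3*(3*(4*(x^2))) = 0] 3 out front; divide by 3 ⇒ div: 3*(4*(x^2)) = 0.
Step 2. [3*(4*(x^2)) = 0] 3 out front; divide by 3, so div: 4*(x^2) = 0.
Step 3. [4*(x^2) = 0] divide by the outer 4, so div: x^2 = 0.
Step 4. [x^2 = 0] LHS squared, RHS 0 ≥ 0: apply √ (±). So sqrt: x = 0.

Answer: x ∈ {0}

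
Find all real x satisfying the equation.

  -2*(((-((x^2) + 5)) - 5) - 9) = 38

Step 1. [-2*(((-((x^2) + 5)) - 5) - 9) = 38] LHS = -2·(…); ÷-2 both sides. So div: ((-((x^2) + 5)) - 5) - 9 = -19.
Step 2. [((-((x^2) + 5)) - 5) - 9 = -19] 9 comes off first (add 9), so sub: (-((x^2) + 5)) - 5 = -10.
Step 3. [(-((x^2) + 5)) - 5 = -10] -5 is outermost — add 5 both sides. So sub: -((x^2) + 5) = -5.
Step 4. [-((x^2) + 5) = -5] LHS negated; negate both sides, so neg: (x^2) + 5 = 5.
Step 5. [(x^2) + 5 = 5] subtract 5: x sits inside (… + 5), so sub: x^2 = 0.
Step 6. [x^2 = 0] LHS squared, RHS 0 ≥ 0: apply √ (±) ⇒ sqrt: x = 0.

Answer: x ∈ {0}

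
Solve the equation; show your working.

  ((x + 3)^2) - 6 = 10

Step 1. [((x + 3)^2) - 6 = 10] peel the -6: add 6 from each side. So sub: (x + 3)^2 = 16.
Step 2. [(x + 3)^2 = 16] √ both sides: 16 ≥ 0 gives two branches ⇒ sqrt: x + 3 = 4 or -4.
Step 3. [x + 3 = 4 or -4] peel the +3: subtract 3 from each side. So sub: x = 1 or -7.

Answer: x ∈ {-7, 1}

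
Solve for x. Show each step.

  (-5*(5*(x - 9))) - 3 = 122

Step 1. [(-5*(5*(x - 9))) - 3 = 122] peel the -3: add 3 from each side. So sub: -5*(5*(x - 9)) = 125.
Step 2. [-5*(5*(x - 9)) = 125] -5 out front; divide by -5 ⇒ div: 5*(x - 9) = -25.
Step 3. [5*(x - 9) = -25] LHS = 5·(…); ÷5 both sides, so div: x - 9 = -5.
Step 4. [x - 9 = -5] peel the -9: add 9 from each side, so sub: x = 4.

Answer: x ∈ {4}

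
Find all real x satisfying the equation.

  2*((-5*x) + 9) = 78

Step 1. [2*((-5*x) + 9) = 78] 2 out front; divide by 2, so div: (-5*x) + 9 = 39.
Step 2. [(-5*x) + 9 = 39] peel the +9: subtract 9 from each side ⇒ sub: -5*x = 30.
Step 3. [-5*x = 30] -5·(inner) — divide through by -5 ⇒ div: x = -6.

Answer: x ∈ {-6}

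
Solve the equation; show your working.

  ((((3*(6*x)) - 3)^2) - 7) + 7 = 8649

Step 1. [((((3*(6*x)) - 3)^2) - 7) + 7 = 8649] 7 comes off first (subtract 7), so sub: (((3*(6*x)) - 3)^2) - 7 = 8642.
Step 2. [(((3*(6*x)) - 3)^2) - 7 = 8642] peel the -7: add 7 from each side, so sub: ((3*(6*x)) - 3)^2 = 8649.
Step 3. [((3*(6*x)) - 3)^2 = 8649] LHS squared, RHS 8649 ≥ 0: apply √ (±), so sqrt: (3*(6*x)) - 3 = 93 or -93.
Step 4. [(3*(6*x)) - 3 = 93 or -93] 3 comes off first (add 3). So sub: 3*(6*x) = 96 or -90.
Step 5. [3*(6*x) = 96 or -90] leading coefficient 3: divide by 3 ⇒ div: 6*x = 32 or -30.
Step 6. [6*x = 32 or -30] 6·(inner) — divide through by 6 ⇒ div: x = 16/3 or -5.

Answer: x ∈ {-5, 16/3}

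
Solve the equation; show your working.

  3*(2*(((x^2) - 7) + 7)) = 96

Step 1. [3*(2*(((x^2) - 7) + 7)) = 96] leading coefficient 3: divide by 3. So div: 2*(((x^2) - 7) + 7) = 32.
Step 2. [2*(((x^2) - 7) + 7) = 32] 2 out front; divide by 2. So div: ((x^2) - 7) + 7 = 16.
Step 3. [((x^2) - 7) + 7 = 16] +7 is outermost — subtract 7 both sides ⇒ sub: (x^2) - 7 = 9.
Step 4. [(x^2) - 7 = 9] add 7: x sits inside (… - 7), so sub: x^2 = 16.
Step 5. [x^2 = 16] √ both sides: 16 ≥ 0 gives two branches, so sqrt: x = 4 or -4.

Answer: x ∈ {-4, 4}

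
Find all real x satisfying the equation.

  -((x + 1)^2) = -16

Step 1. [-((x + 1)^2) = -16] flip signs both sides. So neg: (x + 1)^2 = 16.
Step 2. [(x + 1)^2 = 16] √ both sides: 16 ≥ 0 gives two branches. So sqrt: x + 1 = 4 or -4.
Step 3. [x + 1 = 4 or -4] subtract 1: x sits inside (… + 1), so sub: x = 3 or -5.

Answer: x ∈ {-5, 3}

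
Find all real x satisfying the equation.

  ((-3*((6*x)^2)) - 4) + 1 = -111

Step 1. [((-3*((6*x)^2)) - 4) + 1 = -111] peel the +1: subtract 1 from each side ⇒ sub: (-3*((6*x)^2)) - 4 = -112.
Step 2. [(-3*((6*x)^2)) - 4 = -112] peel the -4: add 4 from each side. So sub: -3*((6*x)^2) = -108.
Step 3. [-3*((6*x)^2) = -108] -3·(inner) — divide through by -3 ⇒ div: (6*x)^2 = 36.
Step 4. [(6*x)^2 = 36] √ both sides: 36 ≥ 0 gives two branches, so sqrt: 6*x = 6 or -6.
Step 5. [6*x = 6 or -6] LHS = 6·(…); ÷6 both sides. So div: x = 1 or -1.

Answer: x ∈ {-1, 1}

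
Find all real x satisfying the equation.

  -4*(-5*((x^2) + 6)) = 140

Step 1. [-4*(-5*((x^2) + 6)) = 140] -4 out front; divide by -4, so div: -5*((x^2) + 6) = -35.
Step 2. [-5*((x^2) + 6) = -35] -5·(inner) — divide through by -5, so div: (x^2) + 6 = 7.
Step 3. [(x^2) + 6 = 7] +6 is outermost — subtract 6 both sides. So sub: x^2 = 1.
Step 4. [x^2 = 1] √ both sides: 1 ≥ 0 gives two branches. So sqrt: x = 1 or -1.

Answer: x ∈ {-1, 1}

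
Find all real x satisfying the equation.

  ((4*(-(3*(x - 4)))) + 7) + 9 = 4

Step 1. [((4*(-(3*(x - 4)))) + 7) + 9 = 4] 9 comes off first (subtract 9). So sub: (4*(-(3*(x - 4)))) + 7 = -5.
Step 2. [(4*(-(3*(x - 4)))) + 7 = -5] the outer +7 inverts by subtracting 7. So sub: 4*(-(3*(x - 4))) = -12.
Step 3. [4*(-(3*(x - 4))) = -12] 4·(inner) — divide through by 4 ⇒ div: -(3*(x - 4)) = -3.
Step 4. [-(3*(x - 4)) = -3] LHS negated; negate both sides ⇒ neg: 3*(x - 4) = 3.
Step 5. [3*(x - 4) = 3] 3 out front; divide by 3. So div: x - 4 = 1.
Step 6. [x - 4 = 1] -4 is outermost — add 4 both sides ⇒ sub: x = 5.

Answer: x ∈ {5}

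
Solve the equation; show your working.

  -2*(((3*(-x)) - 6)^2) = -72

Step 1. [-2*(((3*(-x)) - 6)^2) = -72] leading coefficient -2: divide by -2 ⇒ div: ((3*(-x)) - 6)^2 = 36.
Step 2. [((3*(-x)) - 6)^2 = 36] √ both sides: 36 ≥ 0 gives two branches ⇒ sqrt: (3*(-x)) - 6 = 6 or -6.
Step 3. [(3*(-x)) - 6 = 6 or -6] 6 comes off first (add 6), so sub: 3*(-x) = 12 or 0.
Step 4. [3*(-x) = 12 or 0] leading coefficient 3: divide by 3 ⇒ div: -x = 4 or 0.
Step 5. [-x = 4 or 0] LHS negated; negate both sides. So neg: x = -4 or 0.

Answer: x ∈ {-4, 0}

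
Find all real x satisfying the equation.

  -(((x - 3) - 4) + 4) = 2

Step 1. [-(((x - 3) - 4) + 4) = 2] leading − — multiply by −1, so neg: ((x - 3) - 4) + 4 = -2.
Step 2. [((x - 3) - 4) + 4 = -2] subtract 4: x sits inside (… + 4), so sub: (x - 3) - 4 = -6.
Step 3. [(x - 3) - 4 = -6] add 4: x sits inside (… - 4). So sub: x - 3 = -2.
Step 4. [x - 3 = -2] the outer -3 inverts by adding 3, so sub: x = 1.

Answer: x ∈ {1}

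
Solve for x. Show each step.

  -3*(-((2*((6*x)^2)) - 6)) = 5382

Step 1. [-3*(-((2*((6*x)^2)) - 6)) = 5382] -3 out front; divide by -3 ⇒ div: -((2*((6*x)^2)) - 6) = -1794.
Step 2. [-((2*((6*x)^2)) - 6) = -1794] leading − — multiply by −1, so neg: (2*((6*x)^2)) - 6 = 1794.
Step 3. [(2*((6*x)^2)) - 6 = 1794] add 6: x sits inside (… - 6). So sub: 2*((6*x)^2) = 1800.
Step 4. [2*((6*x)^2) = 1800] leading coefficient 2: divide by 2, so div: (6*x)^2 = 900.
Step 5. [(6*x)^2 = 900] LHS squared, RHS 900 ≥ 0: apply √ (±). So sqrt: 6*x = 30 or -30.
Step 6. [6*x = 30 or -30] divide by the outer 6, so div: x = 5 or -5.

Answer: x ∈ {-5, 5}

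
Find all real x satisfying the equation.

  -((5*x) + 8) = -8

Step 1. [-((5*x) + 8) = -8] flip signs both sides, so neg: (5*x) + 8 = 8.
Step 2. [(5*x) + 8 = 8] the outer +8 inverts by subtracting 8 ⇒ sub: 5*x = 0.
Step 3. [5*x = 0] 5·(inner) — divide through by 5 ⇒ div: x = 0.

Answer: x ∈ {0}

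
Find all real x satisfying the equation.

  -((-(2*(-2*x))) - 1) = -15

Step 1. [-((-(2*(-2*x))) - 1) = -15] leading − — multiply by −1, so neg: (-(2*(-2*x))) - 1 = 15.
Step 2. [(-(2*(-2*x))) - 1 = 15] -1 is outermost — add 1 both sides, so sub: -(2*(-2*x)) = 16.
Step 3. [-(2*(-2*x)) = 16] LHS negated; negate both sides ⇒ neg: 2*(-2*x) = -16.
Step 4. [2*(-2*x) = -16] LHS = 2·(…); ÷2 both sides ⇒ div: -2*x = -8.
Step 5. [-2*x = -8] divide by the outer -2 ⇒ div: x = 4.

Answer: x ∈ {4}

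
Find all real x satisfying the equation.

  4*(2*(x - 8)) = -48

Step 1. [4*(2*(x - 8)) = -48] LHS = 4·(…); ÷4 both sides. So div: 2*(x - 8) = -12.
Step 2. [2*(x - 8) = -12] leading coefficient 2: divide by 2, so div: x - 8 = -6.
Step 3. [x - 8 = -6] peel the -8: add 8 from each side. So sub: x = 2.

Answer: x ∈ {2}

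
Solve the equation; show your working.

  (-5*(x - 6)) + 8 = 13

Step 1. [(-5*(x - 6)) + 8 = 13] the outer +8 inverts by subtracting 8 ⇒ sub: -5*(x - 6) = 5.
Step 2. [-5*(x - 6) = 5] leading coefficient -5: divide by -5 ⇒ div: x - 6 = -1.
Step 3. [x - 6 = -1] -6 is outermost — add 6 both sides ⇒ sub: x = 5.

Answer: x ∈ {5}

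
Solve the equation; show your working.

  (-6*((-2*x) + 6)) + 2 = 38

Step 1. [(-6*((-2*x) + 6)) + 2 = 38] subtract 2: x sits inside (… + 2), so sub: -6*((-2*x) + 6) = 36.
Step 2. [-6*((-2*x) + 6) = 36] LHS = -6·(…); ÷-6 both sides. So div: (-2*x) + 6 = -6.
Step 3. [(-2*x) + 6 = -6] -2 divides every term; factor it out, so factor: x - 3 = 3.
Step 4. [x - 3 = 3] add 3: x sits inside (… - 3) ⇒ sub: x = 6.

Answer: x ∈ {6}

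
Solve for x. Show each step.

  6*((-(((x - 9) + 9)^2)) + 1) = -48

Step 1. [6*((-(((x - 9) + 9)^2)) + 1) = -48] 6·(inner) — divide through by 6. So div: (-(((x - 9) + 9)^2)) + 1 = -8.
Step 2. [(-(((x - 9) + 9)^2)) + 1 = -8] the outer +1 inverts by subtracting 1. So sub: -(((x - 9) + 9)^2) = -9.
Step 3. [-(((x - 9) + 9)^2) = -9] LHS negated; negate both sides. So neg: ((x - 9) + 9)^2 = 9.
Step 4. [((x - 9) + 9)^2 = 9] 9 ≥ 0, LHS is (·)² — take ±√. So sqrt: (x - 9) + 9 = 3 or -3.
Step 5. [(x - 9) + 9 = 3 or -3] 9 comes off first (subtract 9) ⇒ sub: x - 9 = -6 or -12.
Step 6. [x - 9 = -6 or -12] -9 is outermost — add 9 both sides ⇒ sub: x = 3 or -3.

Answer: x ∈ {-3, 3}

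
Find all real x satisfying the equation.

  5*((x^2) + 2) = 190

Step 1. [5*((x^2) + 2) = 190] LHS = 5·(…); ÷5 both sides. So div: (x^2) + 2 = 38.
Step 2. [(x^2) + 2 = 38] +2 is outermost — subtract 2 both sides ⇒ sub: x^2 = 36.
Step 3. [x^2 = 36] 36 ≥ 0, LHS is (·)² — take ±√ ⇒ sqrt: x = 6 or -6.

Answer: x ∈ {-6, 6}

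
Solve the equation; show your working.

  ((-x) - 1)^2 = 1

Step 1. [((-x) - 1)^2 = 1] LHS squared, RHS 1 ≥ 0: apply √ (±), so sqrt: (-x) - 1 = 1 or -1.
Step 2. [(-x) - 1 = 1 or -1] peel the -1: add 1 from each side. So sub: -x = 2 or 0.
Step 3. [-x = 2 or 0] leading − — multiply by −1, so neg: x = -2 or 0.

Answer: x ∈ {-2, 0}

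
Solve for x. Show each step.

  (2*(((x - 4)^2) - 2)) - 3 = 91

Step 1. [(2*(((x - 4)^2) - 2)) - 3 = 91] the outer -3 inverts by adding 3. So sub: 2*(((x - 4)^2) - 2) = 94.
Step 2. [2*(((x - 4)^2) - 2) = 94] LHS = 2·(…); ÷2 both sides. So div: ((x - 4)^2) - 2 = 47.
Step 3. [((x - 4)^2) - 2 = 47] peel the -2: add 2 from each side. So sub: (x - 4)^2 = 49.
Step 4. [(x - 4)^2 = 49] 49 ≥ 0, LHS is (·)² — take ±√ ⇒ sqrt: x - 4 = 7 or -7.
Step 5. [x - 4 = 7 or -7] -4 is outermost — add 4 both sides. So sub: x = 11 or -3.

Answer: x ∈ {-3, 11}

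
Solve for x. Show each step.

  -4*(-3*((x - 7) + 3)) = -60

Step 1. [-4*(-3*((x - 7) + 3)) = -60] leading coefficient -4: divide by -4. So div: -3*((x - 7) + 3) = 15.
Step 2. [-3*((x - 7) + 3) = 15] leading coefficient -3: divide by -3. So div: (x - 7) + 3 = -5.
Step 3. [(x - 7) + 3 = -5] +3 is outermost — subtract 3 both sides ⇒ sub: x - 7 = -8.
Step 4. [x - 7 = -8] the outer -7 inverts by adding 7. So sub: x = -1.

Answer: x ∈ {-1}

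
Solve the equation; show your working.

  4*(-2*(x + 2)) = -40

Step 1. [4*(-2*(x + 2)) = -40] LHS = 4·(…); ÷4 both sides. So div: -2*(x + 2) = -10.
Step 2. [-2*(x + 2) = -10] leading coefficient -2: divide by -2. So div: x + 2 = 5.
Step 3. [x + 2 = 5] the outer +2 inverts by subtracting 2 ⇒ sub: x = 3.

Answer: x ∈ {3}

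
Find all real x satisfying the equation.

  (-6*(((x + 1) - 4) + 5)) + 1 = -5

Step 1. [(-6*(((x + 1) - 4) + 5)) + 1 = -5] 1 comes off first (subtract 1), so sub: -6*(((x + 1) - 4) + 5) = -6.
Step 2. [-6*(((x + 1) - 4) + 5) = -6] LHS = -6·(…); ÷-6 both sides. So div: ((x + 1) - 4) + 5 = 1.
Step 3. [((x + 1) - 4) + 5 = 1] subtract 5: x sits inside (… + 5) ⇒ sub: (x + 1) - 4 = -4.
Step 4. [(x + 1) - 4 = -4] 4 comes off first (add 4) ⇒ sub: x + 1 = 0.
Step 5. [x + 1 = 0] peel the +1: subtract 1 from each side, so sub: x = -1.

Answer: x ∈ {-1}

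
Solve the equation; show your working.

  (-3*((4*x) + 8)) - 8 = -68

Step 1. [(-3*((4*x) + 8)) - 8 = -68] add 8: x sits inside (… - 8) ⇒ sub: -3*((4*x) + 8) = -60.
Step 2. [-3*((4*x) + 8) = -60] divide by the outer -3, so div: (4*x) + 8 = 20.
Step 3. [(4*x) + 8 = 20] common factor 4 (LHS and 20) — divide through, so factor: x + 2 = 5.
Step 4. [x + 2 = 5] the outer +2 inverts by subtracting 2, so sub: x = 3.

Answer: x ∈ {3}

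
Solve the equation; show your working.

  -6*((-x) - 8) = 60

Step 1. [-6*((-x) - 8) = 60] -6 out front; divide by -6, so div: (-x) - 8 = -10.
Step 2. [(-x) - 8 = -10] peel the -8: add 8 from each side ⇒ sub: -x = -2.
Step 3. [-x = -2] flip signs both sides, so neg: x = 2.

Answer: x ∈ {2}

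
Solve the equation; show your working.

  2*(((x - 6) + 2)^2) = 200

Step 1. [2*(((x - 6) + 2)^2) = 200] 2·(inner) — divide through by 2. So div: ((x - 6) + 2)^2 = 100.
Step 2. [((x - 6) + 2)^2 = 100] √ both sides: 100 ≥ 0 gives two branches. So sqrt: (x - 6) + 2 = 10 or -10.
Step 3. [(x - 6) + 2 = 10 or -10] peel the +2: subtract 2 from each side. So sub: x - 6 = 8 or -12.
Step 4. [x - 6 = 8 or -12] add 6: x sits inside (… - 6), so sub: x = 14 or -6.

Answer: x ∈ {-6, 14}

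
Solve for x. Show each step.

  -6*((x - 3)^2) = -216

Step 1. [-6*((x - 3)^2) = -216] LHS = -6·(…); ÷-6 both sides, so div: (x - 3)^2 = 36.
Step 2. [(x - 3)^2 = 36] 36 ≥ 0, LHS is (·)² — take ±√ ⇒ sqrt: x - 3 = 6 or -6.
Step 3. [x - 3 = 6 or -6] add 3: x sits inside (… - 3). So sub: x = 9 or -3.

Answer: x ∈ {-3, 9}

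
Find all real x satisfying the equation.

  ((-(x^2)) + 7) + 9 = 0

Step 1. [((-(x^2)) + 7) + 9 = 0] +9 is outermost — subtract 9 both sides. So sub: (-(x^2)) + 7 = -9.
Step 2. [(-(x^2)) + 7 = -9] the outer +7 inverts by subtracting 7 ⇒ sub: -(x^2) = -16.
Step 3. [-(x^2) = -16] flip signs both sides. So neg: x^2 = 16.
Step 4. [x^2 = 16] √ both sides: 16 ≥ 0 gives two branches. So sqrt: x = 4 or -4.

Answer: x ∈ {-4, 4}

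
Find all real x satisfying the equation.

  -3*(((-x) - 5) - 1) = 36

Step 1. [-3*(((-x) - 5) - 1) = 36] LHS = -3·(…); ÷-3 both sides. So div: ((-x) - 5) - 1 = -12.
Step 2. [((-x) - 5) - 1 = -12] the outer -1 inverts by adding 1. So sub: (-x) - 5 = -11.
Step 3. [(-x) - 5 = -11] -5 is outermost — add 5 both sides. So sub: -x = -6.
Step 4. [-x = -6] LHS negated; negate both sides, so neg: x = 6.

Answer: x ∈ {6}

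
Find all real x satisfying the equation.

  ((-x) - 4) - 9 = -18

Step 1. [((-x) - 4) - 9 = -18] peel the -9: add 9 from each side, so sub: (-x) - 4 = -9.
Step 2. [(-x) - 4 = -9] the outer -4 inverts by adding 4, so sub: -x = -5.
Step 3. [-x = -5] LHS negated; negate both sides. So neg: x = 5.

Answer: x ∈ {5}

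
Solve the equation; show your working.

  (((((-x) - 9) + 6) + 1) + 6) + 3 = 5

Step 1. [(((((-x) - 9) + 6) + 1) + 6) + 3 = 5] subtract 3: x sits inside (… + 3) ⇒ sub: ((((-x) - 9) + 6) + 1) + 6 = 2.
Step 2. [((((-x) - 9) + 6) + 1) + 6 = 2] 6 comes off first (subtract 6) ⇒ sub: (((-x) - 9) + 6) + 1 = -4.
Step 3. [(((-x) - 9) + 6) + 1 = -4] +1 is outermost — subtract 1 both sides. So sub: ((-x) - 9) + 6 = -5.
Step 4. [((-x) - 9) + 6 = -5] subtract 6: x sits inside (… + 6), so sub: (-x) - 9 = -11.
Step 5. [(-x) - 9 = -11] peel the -9: add 9 from each side, so sub: -x = -2.
Step 6. [-x = -2] flip signs both sides ⇒ neg: x = 2.

Answer: x ∈ {2}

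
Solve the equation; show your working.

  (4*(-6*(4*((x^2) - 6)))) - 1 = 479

Step 1. [(4*(-6*(4*((x^2) - 6)))) - 1 = 479] 1 comes off first (add 1) ⇒ sub: 4*(-6*(4*((x^2) - 6))) = 480.
Step 2. [4*(-6*(4*((x^2) - 6))) = 480] divide by the outer 4 ⇒ div: -6*(4*((x^2) - 6)) = 120.
Step 3. [-6*(4*((x^2) - 6)) = 120] -6·(inner) — divide through by -6, so div: 4*((x^2) - 6) = -20.
Step 4. [4*((x^2) - 6) = -20] 4·(inner) — divide through by 4 ⇒ div: (x^2) - 6 = -5.
Step 5. [(x^2) - 6 = -5] the outer -6 inverts by adding 6. So sub: x^2 = 1.
Step 6. [x^2 = 1] √ both sides: 1 ≥ 0 gives two branches. So sqrt: x = 1 or -1.

Answer: x ∈ {-1, 1}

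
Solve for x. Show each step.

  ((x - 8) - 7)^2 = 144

Step 1. [((x - 8) - 7)^2 = 144] √ both sides: 144 ≥ 0 gives two branches ⇒ sqrt: (x - 8) - 7 = 12 or -12.
Step 2. [(x - 8) - 7 = 12 or -12] 7 comes off first (add 7). So sub: x - 8 = 19 or -5.
Step 3. [x - 8 = 19 or -5] peel the -8: add 8 from each side. So sub: x = 27 or 3.

Answer: x ∈ {3, 27}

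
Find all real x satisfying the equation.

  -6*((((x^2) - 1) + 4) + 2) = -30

Step 1. [-6*((((x^2) - 1) + 4) + 2) = -30] leading coefficient -6: divide by -6, so div: (((x^2) - 1) + 4) + 2 = 5.
Step 2. [(((x^2) - 1) + 4) + 2 = 5] 2 comes off first (subtract 2). So sub: ((x^2) - 1) + 4 = 3.
Step 3. [((x^2) - 1) + 4 = 3] 4 comes off first (subtract 4), so sub: (x^2) - 1 = -1.
Step 4. [(x^2) - 1 = -1] 1 comes off first (add 1). So sub: x^2 = 0.
Step 5. [x^2 = 0] LHS squared, RHS 0 ≥ 0: apply √ (±). So sqrt: x = 0.

Answer: x ∈ {0}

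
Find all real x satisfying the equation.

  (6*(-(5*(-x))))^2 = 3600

Step 1. [(6*(-(5*(-x))))^2 = 3600] LHS squared, RHS 3600 ≥ 0: apply √ (±) ⇒ sqrt: 6*(-(5*(-x))) = 60 or -60.
Step 2. [6*(-(5*(-x))) = 60 or -60] LHS = 6·(…); ÷6 both sides. So div: -(5*(-x)) = 10 or -10.
Step 3. [-(5*(-x)) = 10 or -10] LHS negated; negate both sides ⇒ neg: 5*(-x) = -10 or 10.
Step 4. [5*(-x) = -10 or 10] LHS = 5·(…); ÷5 both sides. So div: -x = -2 or 2.
Step 5. [-x = -2 or 2] leading − — multiply by −1. So neg: x = 2 or -2.

Answer: x ∈ {-2, 2}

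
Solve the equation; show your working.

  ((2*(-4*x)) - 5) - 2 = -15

Step 1. [((2*(-4*x)) - 5) - 2 = -15] -2 is outermost — add 2 both sides ⇒ sub: (2*(-4*x)) - 5 = -13.
Step 2. [(2*(-4*x)) - 5 = -13] peel the -5: add 5 from each side ⇒ sub: 2*(-4*x) = -8.
Step 3. [2*(-4*x) = -8] LHS = 2·(…); ÷2 both sides, so div: -4*x = -4.
Step 4. [-4*x = -4] LHS = -4·(…); ÷-4 both sides. So div: x = 1.

Answer: x ∈ {1}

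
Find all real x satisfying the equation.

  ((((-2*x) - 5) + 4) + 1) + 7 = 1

Step 1. [((((-2*x) - 5) + 4) + 1) + 7 = 1] +7 is outermost — subtract 7 both sides. So sub: (((-2*x) - 5) + 4) + 1 = -6.
Step 2. [(((-2*x) - 5) + 4) + 1 = -6] 1 comes off first (subtract 1) ⇒ sub: ((-2*x) - 5) + 4 = -7.
Step 3. [((-2*x) - 5) + 4 = -7] subtract 4: x sits inside (… + 4). So sub: (-2*x) - 5 = -11.
Step 4. [(-2*x) - 5 = -11] -5 is outermost — add 5 both sides ⇒ sub: -2*x = -6.
Step 5. [-2*x = -6] -2 out front; divide by -2, so div: x = 3.

Answer: x ∈ {3}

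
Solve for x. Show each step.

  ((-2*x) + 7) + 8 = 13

Step 1. [((-2*x) + 7) + 8 = 13] the outer +8 inverts by subtracting 8. So sub: (-2*x) + 7 = 5.
Step 2. [(-2*x) + 7 = 5] 7 comes off first (subtract 7). So sub: -2*x = -2.
Step 3. [-2*x = -2] divide by the outer -2. So div: x = 1.

Answer: x ∈ {1}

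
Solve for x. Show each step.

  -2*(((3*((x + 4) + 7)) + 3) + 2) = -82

Step 1. [-2*(((3*((x + 4) + 7)) + 3) + 2) = -82] -2 out front; divide by -2 ⇒ div: ((3*((x + 4) + 7)) + 3) + 2 = 41.
Step 2. [((3*((x + 4) + 7)) + 3) + 2 = 41] 2 comes off first (subtract 2), so sub: (3*((x + 4) + 7)) + 3 = 39.
Step 3. [(3*((x + 4) + 7)) + 3 = 39] 3 | LHS and 3 | 39: pull 3 out, so factor: ((x + 4) + 7) + 1 = 13.
Step 4. [((x + 4) + 7) + 1 = 13] 1 comes off first (subtract 1) ⇒ sub: (x + 4) + 7 = 12.
Step 5. [(x + 4) + 7 = 12] 7 comes off first (subtract 7) ⇒ sub: x + 4 = 5.
Step 6. [x + 4 = 5] the outer +4 inverts by subtracting 4. So sub: x = 1.

Answer: x ∈ {1}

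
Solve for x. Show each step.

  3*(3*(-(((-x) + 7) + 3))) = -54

Step 1. [3*(3*(-(((-x) + 7) + 3))) = -54] leading coefficient 3: divide by 3, so div: 3*(-(((-x) + 7) + 3)) = -18.
Step 2. [3*(-(((-x) + 7) + 3)) = -18] 3·(inner) — divide through by 3, so div: -(((-x) + 7) + 3) = -6.
Step 3. [-(((-x) + 7) + 3) = -6] flip signs both sides. So neg: ((-x) + 7) + 3 = 6.
Step 4. [((-x) + 7) + 3 = 6] subtract 3: x sits inside (… + 3) ⇒ sub: (-x) + 7 = 3.
Step 5. [(-x) + 7 = 3] peel the +7: subtract 7 from each side. So sub: -x = -4.
Step 6. [-x = -4] flip signs both sides ⇒ neg: x = 4.

Answer: x ∈ {4}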